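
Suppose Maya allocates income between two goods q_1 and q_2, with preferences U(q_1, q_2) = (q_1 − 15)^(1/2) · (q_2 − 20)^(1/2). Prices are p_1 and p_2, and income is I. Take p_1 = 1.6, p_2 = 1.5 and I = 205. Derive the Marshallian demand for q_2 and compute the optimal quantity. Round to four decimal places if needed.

q_2* = 70.3333

MRS = (q_2−20)/(q_1−15). Tangency with p_1/p_2 gives q_2−20 = (p_1/p_2)·(q_1−15).
After buying the subsistence bundle (15, 20), a share 0.5 of the remaining income goes to q_1: q_1* = 15 + 0.5·(I − 15p_1 − 20p_2)/p_1.
Discretionary income = 205 − 15·1.6 − 20·1.5 = 151; q_2* = 20 + 0.5·151/1.5 = 70.3333.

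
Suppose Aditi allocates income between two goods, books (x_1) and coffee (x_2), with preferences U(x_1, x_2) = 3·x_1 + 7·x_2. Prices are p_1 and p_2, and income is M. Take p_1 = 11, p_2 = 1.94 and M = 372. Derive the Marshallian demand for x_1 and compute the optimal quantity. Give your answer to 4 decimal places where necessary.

x_1* = 0

Perfect substitutes: compare marginal utility per dollar. 3/p_1 vs 7/p_2 → 0.2727 vs 3.6082.
x_2 gives more utility per dollar, so spend all income on x_2: x_2* = M/p_2, x_1* = 0.
Numerically: x_1* = 0, x_2* = 191.7526.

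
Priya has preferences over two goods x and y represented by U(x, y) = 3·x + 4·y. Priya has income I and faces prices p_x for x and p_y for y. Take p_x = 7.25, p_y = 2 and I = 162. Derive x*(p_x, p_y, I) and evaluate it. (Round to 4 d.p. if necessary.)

x* = 0

Perfect substitutes: compare marginal utility per dollar. 3/p_x vs 4/p_y → 0.4138 vs 2.
y gives more utility per dollar, so spend all income on y: y* = I/p_y, x* = 0.
Numerically: x* = 0, y* = 81.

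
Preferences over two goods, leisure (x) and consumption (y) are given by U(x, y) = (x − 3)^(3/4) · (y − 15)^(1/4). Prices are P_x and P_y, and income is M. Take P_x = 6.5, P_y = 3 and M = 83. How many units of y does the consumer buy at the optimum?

Discretionary income = 83 − 3·6.5 − 15·3 = 18.5; y* = 15 + 0.25·18.5/3 = 16.5417.

y* = 16.5417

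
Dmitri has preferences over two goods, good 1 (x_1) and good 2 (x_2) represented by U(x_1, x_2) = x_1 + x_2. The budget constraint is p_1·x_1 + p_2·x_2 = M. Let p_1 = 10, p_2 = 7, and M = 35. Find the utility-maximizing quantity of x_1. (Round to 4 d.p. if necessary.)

x_1* = 0

Linear utility — the consumer picks whichever good has higher MU/price: 1/10 = 0.1 vs 1/7 = 0.1429.
x_2 gives more utility per dollar, so spend all income on x_2: x_2* = M/p_2, x_1* = 0.
Numerically: x_1* = 0, x_2* = 5.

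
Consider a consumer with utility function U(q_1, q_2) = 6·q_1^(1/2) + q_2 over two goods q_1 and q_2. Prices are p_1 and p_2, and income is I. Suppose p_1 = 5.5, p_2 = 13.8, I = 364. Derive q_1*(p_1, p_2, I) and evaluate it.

Utility is quasi-linear in q_2; the FOC for q_1 is 3/√q_1 = p_1/p_2.
Solve: √q_1 = 3·p_2/p_1, so q_1*(p_1,p_2) = (3·p_2/p_1)², and q_2* = (I − p_1·q_1*)/p_2.
Plugging in: q_1* = (3·13.8/5.5)² = 56.6598.

q_1* = 56.6598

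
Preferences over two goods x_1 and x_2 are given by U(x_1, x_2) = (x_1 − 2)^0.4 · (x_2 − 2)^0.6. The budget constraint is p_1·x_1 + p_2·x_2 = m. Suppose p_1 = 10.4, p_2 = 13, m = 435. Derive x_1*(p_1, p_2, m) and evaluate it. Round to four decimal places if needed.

x_1* = 16.9308

MRS = (2/3)·(x_2−2)/(x_1−2). Tangency with p_1/p_2 gives x_2−2 = (3/2)·(p_1/p_2)·(x_1−2).
Substituting into the budget: x_1* = 2 + 0.4·(m − 2·p_1 − 2·p_2)/p_1, and x_2* = 2 + 0.6·(…)/p_2.
Discretionary income = 435 − 2·10.4 − 2·13 = 388.2; x_1* = 2 + 0.4·388.2/10.4 = 16.9308.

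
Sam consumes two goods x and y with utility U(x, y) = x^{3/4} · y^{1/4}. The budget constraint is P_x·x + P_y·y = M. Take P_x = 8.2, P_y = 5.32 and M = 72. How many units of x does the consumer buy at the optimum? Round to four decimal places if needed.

Tangency: MRS = 3·y/x = P_x/P_y.
Rearranging, P_y·y = (1/3)·P_x·x. Substituting into the budget gives P_x·x·(1 + (1/3)) = M.
Demand: x*(P_x,P_y,M) = 0.75·M/P_x and y* = 0.25·M/P_y.
At P_x=8.2, P_y=5.32, M=72: x* = 0.75·72/8.2 = 6.5854.

x* = 6.5854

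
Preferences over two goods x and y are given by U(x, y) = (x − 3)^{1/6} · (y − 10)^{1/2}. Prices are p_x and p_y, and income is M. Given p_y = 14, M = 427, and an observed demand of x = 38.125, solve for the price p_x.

MRS = (1/3)·(y−10)/(x−3). Tangency with p_x/p_y gives y−10 = 3·(p_x/p_y)·(x−3).
After buying the subsistence bundle (3, 10), a share 0.25 of the remaining income goes to x: x* = 3 + 0.25·(M − 3p_x − 10p_y)/p_x.
Set x* = 38.125 in the demand function and solve for p_x: p_x = 2.

p_x = 2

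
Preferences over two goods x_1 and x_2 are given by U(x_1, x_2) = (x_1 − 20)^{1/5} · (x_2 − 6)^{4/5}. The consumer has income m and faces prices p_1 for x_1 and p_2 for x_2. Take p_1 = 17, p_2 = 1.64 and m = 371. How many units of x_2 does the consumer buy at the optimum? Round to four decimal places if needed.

x_2* = 16.322

MRS = (1/4)·(x_2−6)/(x_1−20). Tangency with p_1/p_2 gives x_2−6 = 4·(p_1/p_2)·(x_1−20).
Substituting into the budget: x_1* = 20 + 0.2·(m − 20·p_1 − 6·p_2)/p_1, and x_2* = 6 + 0.8·(…)/p_2.
Discretionary income = 371 − 20·17 − 6·1.64 = 21.16; x_2* = 6 + 0.8·21.16/1.64 = 16.322.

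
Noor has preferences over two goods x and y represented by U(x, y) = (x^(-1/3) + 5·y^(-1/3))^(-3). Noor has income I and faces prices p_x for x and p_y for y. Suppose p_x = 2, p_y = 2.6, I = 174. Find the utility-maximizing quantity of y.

MU_x ∝ x^(-4/3), MU_y ∝ 5·y^(-4/3), so MRS = (1/5)·(y/x)^(4/3) = p_x/p_y.
Solve for the ratio: y/x = [5·p_x/p_y]^(0.75).
Substitute y = (y/x)·x into the budget: x* = I/(p_x + p_y·(y/x)).
Numerically y/x = 2.746439, so x* = 174/(2 + 2.6·2.746439) = 19.0357 and y* = 2.746439·19.0357 = 52.2803.

y* = 52.2803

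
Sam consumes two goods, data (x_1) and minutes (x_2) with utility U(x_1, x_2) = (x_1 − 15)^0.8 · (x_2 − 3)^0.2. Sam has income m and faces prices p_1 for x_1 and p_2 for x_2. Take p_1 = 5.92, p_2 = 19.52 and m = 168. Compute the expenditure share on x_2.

Discretionary income = 168 − 15·5.92 − 3·19.52 = 20.64; x_1* = 15 + 0.8·20.64/5.92 = 17.7892; x_2* = 3 + 0.2·20.64/19.52 = 3.2115.
Expenditure on x_2: 19.52·3.2115 = 62.688; share = 0.3731.

share on x_2 = 0.3731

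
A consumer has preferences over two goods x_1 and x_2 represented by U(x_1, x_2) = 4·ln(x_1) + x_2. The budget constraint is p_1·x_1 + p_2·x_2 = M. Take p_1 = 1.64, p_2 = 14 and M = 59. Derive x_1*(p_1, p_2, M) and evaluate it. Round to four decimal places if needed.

Set MRS = p_1/p_2: (4/x_1)/1 = p_1/p_2.
So x_1*(p_1,p_2) = 4·p_2/p_1, independent of income; and x_2* = (M − 4·p_2)/p_2.
At the given prices: x_1* = 4·14/1.64 = 34.1463.

x_1* = 34.1463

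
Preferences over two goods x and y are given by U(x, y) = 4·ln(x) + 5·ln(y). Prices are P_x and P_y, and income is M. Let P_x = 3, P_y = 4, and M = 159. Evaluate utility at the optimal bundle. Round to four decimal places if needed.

V = 28.1116

The MRS is (4/5)·y/x. Set MRS = P_x/P_y.
Rearranging, P_y·y = (5/4)·P_x·x. Substituting into the budget gives P_x·x·(1 + (5/4)) = M.
Demand: x*(P_x,P_y,M) = 4/9·M/P_x and y* = 5/9·M/P_y.
At P_x=3, P_y=4, M=159: x* = 4/9·159/3 = 23.5556, y* = 22.0833.
Utility at the optimum: U(23.5556, 22.0833) = 28.1116.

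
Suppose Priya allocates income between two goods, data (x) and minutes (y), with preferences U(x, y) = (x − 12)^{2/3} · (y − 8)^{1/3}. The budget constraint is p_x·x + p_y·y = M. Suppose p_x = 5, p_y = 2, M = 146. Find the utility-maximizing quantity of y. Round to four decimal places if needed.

y* = 19.6667

This is Cobb-Douglas in (x−12, y−8): tangency gives 2/3·p_y·(y−8) = 1/3·p_x·(x−12).
Substituting into the budget: x* = 12 + 2/3·(M − 12·p_x − 8·p_y)/p_x, and y* = 8 + 1/3·(…)/p_y.
Discretionary income = 146 − 12·5 − 8·2 = 70; y* = 8 + 1/3·70/2 = 19.6667.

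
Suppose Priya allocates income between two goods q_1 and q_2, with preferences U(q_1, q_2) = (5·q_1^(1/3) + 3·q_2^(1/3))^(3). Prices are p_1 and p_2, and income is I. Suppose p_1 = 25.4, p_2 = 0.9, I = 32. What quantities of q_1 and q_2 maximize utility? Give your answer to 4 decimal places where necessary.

q_1* = 0.3632, q_2* = 25.3061

MRS = MU_q_1/MU_q_2 = (5/3)·(q_2/q_1)^(2/3). Set equal to p_1/p_2.
Solve for the ratio: q_2/q_1 = [(3/5)·p_1/p_2]^(1.5).
Substitute q_2 = (q_2/q_1)·q_1 into the budget: q_1* = I/(p_1 + p_2·(q_2/q_1)).
Numerically q_2/q_1 = 69.68089, so q_1* = 32/(25.4 + 0.9·69.68089) = 0.3632 and q_2* = 69.68089·0.3632 = 25.3061.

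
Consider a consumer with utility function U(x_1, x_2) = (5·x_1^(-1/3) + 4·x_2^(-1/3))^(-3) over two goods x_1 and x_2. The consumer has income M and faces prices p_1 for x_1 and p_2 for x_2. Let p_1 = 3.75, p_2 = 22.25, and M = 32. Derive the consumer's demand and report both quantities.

x_1* = 3.6778, x_2* = 0.8183

MU_x_1 ∝ 5·x_1^(-4/3), MU_x_2 ∝ 4·x_2^(-4/3), so MRS = (5/4)·(x_2/x_1)^(4/3) = p_1/p_2.
Solve for the ratio: x_2/x_1 = [(4/5)·p_1/p_2]^(0.75).
Substitute x_2 = (x_2/x_1)·x_1 into the budget: x_1* = M/(p_1 + p_2·(x_2/x_1)).
Numerically x_2/x_1 = 0.222507, so x_1* = 32/(3.75 + 22.25·0.222507) = 3.6778 and x_2* = 0.222507·3.6778 = 0.8183.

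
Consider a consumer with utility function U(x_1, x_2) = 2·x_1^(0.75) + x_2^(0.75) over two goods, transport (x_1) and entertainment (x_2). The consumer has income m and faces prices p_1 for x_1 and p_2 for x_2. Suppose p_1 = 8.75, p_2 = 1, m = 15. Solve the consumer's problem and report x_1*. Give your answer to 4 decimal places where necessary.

x_1* = 0.04

From the CES first-order condition, 2·(x_2/x_1)^(0.25) = p_1/p_2.
Hence x_2/x_1 = ((1/2)·p_1/p_2)^(1/(0.25)), i.e. raised to the 4 power.
With the ratio pinned down, the budget gives x_1* = m/(p_1 + p_2·(x_2/x_1)) and x_2* = (x_2/x_1)·x_1*.
Numerically x_2/x_1 = 366.363525, so x_1* = 15/(8.75 + 1·366.363525) = 0.04.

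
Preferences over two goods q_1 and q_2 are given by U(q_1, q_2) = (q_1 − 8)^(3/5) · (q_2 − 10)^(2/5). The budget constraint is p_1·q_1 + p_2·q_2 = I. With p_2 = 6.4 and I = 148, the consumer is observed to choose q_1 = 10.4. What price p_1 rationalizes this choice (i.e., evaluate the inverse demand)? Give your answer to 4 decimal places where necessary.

Let q_1' = q_1−8, q_2' = q_2−10. MRS = (3/2)·q_2'/q_1' = p_1/p_2.
Substituting into the budget: q_1* = 8 + 0.6·(I − 8·p_1 − 10·p_2)/p_1, and q_2* = 10 + 0.4·(…)/p_2.
Set q_1* = 10.4 in the demand function and solve for p_1: p_1 = 7.

p_1 = 7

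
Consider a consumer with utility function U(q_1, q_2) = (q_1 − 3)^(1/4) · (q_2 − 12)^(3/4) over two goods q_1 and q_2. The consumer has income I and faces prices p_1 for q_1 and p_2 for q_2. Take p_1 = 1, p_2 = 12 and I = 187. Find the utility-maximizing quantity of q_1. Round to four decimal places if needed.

q_1* = 13

This is Cobb-Douglas in (q_1−3, q_2−12): tangency gives 0.25·p_2·(q_2−12) = 0.75·p_1·(q_1−3).
After buying the subsistence bundle (3, 12), a share 0.25 of the remaining income goes to q_1: q_1* = 3 + 0.25·(I − 3p_1 − 12p_2)/p_1.
Discretionary income = 187 − 3·1 − 12·12 = 40; q_1* = 3 + 0.25·40/1 = 13.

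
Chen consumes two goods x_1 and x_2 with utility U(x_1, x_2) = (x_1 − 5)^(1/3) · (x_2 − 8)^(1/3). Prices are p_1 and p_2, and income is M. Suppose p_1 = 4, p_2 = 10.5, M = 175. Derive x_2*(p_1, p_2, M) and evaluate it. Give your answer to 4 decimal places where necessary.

x_2* = 11.381

This is Cobb-Douglas in (x_1−5, x_2−8): tangency gives 1/3·p_2·(x_2−8) = 1/3·p_1·(x_1−5).
Substituting into the budget: x_1* = 5 + 0.5·(M − 5·p_1 − 8·p_2)/p_1, and x_2* = 8 + 0.5·(…)/p_2.
Discretionary income = 175 − 5·4 − 8·10.5 = 71; x_2* = 8 + 0.5·71/10.5 = 11.381.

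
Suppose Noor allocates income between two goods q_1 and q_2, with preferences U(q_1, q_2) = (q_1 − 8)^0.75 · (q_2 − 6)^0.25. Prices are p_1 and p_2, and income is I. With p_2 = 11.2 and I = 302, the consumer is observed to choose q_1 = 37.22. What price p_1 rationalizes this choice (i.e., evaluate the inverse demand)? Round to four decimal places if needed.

Let q_1' = q_1−8, q_2' = q_2−6. MRS = 3·q_2'/q_1' = p_1/p_2.
After buying the subsistence bundle (8, 6), a share 0.75 of the remaining income goes to q_1: q_1* = 8 + 0.75·(I − 8p_1 − 6p_2)/p_1.
Set q_1* = 37.22 in the demand function and solve for p_1: p_1 = 5.

p_1 = 5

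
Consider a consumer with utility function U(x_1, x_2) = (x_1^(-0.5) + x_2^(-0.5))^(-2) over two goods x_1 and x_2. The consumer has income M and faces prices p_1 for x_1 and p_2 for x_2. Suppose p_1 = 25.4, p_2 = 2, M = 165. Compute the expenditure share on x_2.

Substitute x_2 = (x_2/x_1)·x_1 into the budget: x_1* = M/(p_1 + p_2·(x_2/x_1)).
Numerically x_2/x_1 = 5.443386, so x_1* = 165/(25.4 + 2·5.443386) = 4.5471 and x_2* = 5.443386·4.5471 = 24.7517.
Expenditure on x_2: 2·24.7517 = 49.5034; share = 0.3.

share on x_2 = 0.3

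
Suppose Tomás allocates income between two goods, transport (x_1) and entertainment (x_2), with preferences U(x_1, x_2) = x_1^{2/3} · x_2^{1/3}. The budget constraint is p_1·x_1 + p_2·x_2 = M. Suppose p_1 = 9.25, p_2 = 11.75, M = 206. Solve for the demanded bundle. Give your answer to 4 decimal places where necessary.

The MRS is 2·x_2/x_1. Set MRS = p_1/p_2.
Rearranging, p_2·x_2 = (1/2)·p_1·x_1. Substituting into the budget gives p_1·x_1·(1 + (1/2)) = M.
Demand: x_1*(p_1,p_2,M) = 2/3·M/p_1 and x_2* = 1/3·M/p_2.
At p_1=9.25, p_2=11.75, M=206: x_1* = 2/3·206/9.25 = 14.8468, x_2* = 5.844.

x_1* = 14.8468, x_2* = 5.844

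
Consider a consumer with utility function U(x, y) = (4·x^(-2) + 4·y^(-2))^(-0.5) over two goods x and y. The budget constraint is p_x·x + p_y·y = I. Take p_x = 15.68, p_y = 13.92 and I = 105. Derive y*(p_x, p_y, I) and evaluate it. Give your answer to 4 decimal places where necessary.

MRS = MU_x/MU_y = (y/x)^(3). Set equal to p_x/p_y.
Hence y/x = (p_x/p_y)^(1/(3)), i.e. raised to the 1/3 power.
With the ratio pinned down, the budget gives x* = I/(p_x + p_y·(y/x)) and y* = (y/x)·x*.
Numerically y/x = 1.040484, so x* = 105/(15.68 + 13.92·1.040484) = 3.481 and y* = 1.040484·3.481 = 3.622.

y* = 3.622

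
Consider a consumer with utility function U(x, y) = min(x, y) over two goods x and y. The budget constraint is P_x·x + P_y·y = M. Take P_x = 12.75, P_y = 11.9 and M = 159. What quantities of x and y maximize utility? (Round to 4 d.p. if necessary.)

x* = 6.4503, y* = 6.4503

With perfect complements, no substitution: consume in ratio x:y = 1:1.
Budget: P_x·x + P_y·x = M, so (P_x + P_y)·x = M.
Demand: x*(P_x,P_y,M) = M/(P_x + P_y), y* = M/(P_x + P_y).
Here 12.75 + 11.9 = 24.65, giving x* = 6.4503 and y* = 6.4503.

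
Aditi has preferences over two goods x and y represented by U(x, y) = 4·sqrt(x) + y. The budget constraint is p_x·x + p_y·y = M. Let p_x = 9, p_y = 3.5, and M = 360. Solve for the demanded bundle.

Utility is quasi-linear in y; the FOC for x is 2/√x = p_x/p_y.
Thus x* = (2·p_y/p_x)² — independent of M — with the rest of income spent on y.
Plugging in: x* = (2·3.5/9)² = 0.6049, y* = 101.3016.

x* = 0.6049, y* = 101.3016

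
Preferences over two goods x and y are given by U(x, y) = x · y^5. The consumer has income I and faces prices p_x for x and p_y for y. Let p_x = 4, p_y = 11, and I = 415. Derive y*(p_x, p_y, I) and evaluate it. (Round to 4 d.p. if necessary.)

y* = 31.4394

Tangency: MRS = (1/5)·y/x = p_x/p_y.
So p_y·y = 5·p_x·x; combined with the budget, a share 1/6 of income goes to x.
Demand: x*(p_x,p_y,I) = 1/6·I/p_x and y* = 5/6·I/p_y.
At p_x=4, p_y=11, I=415: y* = 5/6·415/11 = 31.4394.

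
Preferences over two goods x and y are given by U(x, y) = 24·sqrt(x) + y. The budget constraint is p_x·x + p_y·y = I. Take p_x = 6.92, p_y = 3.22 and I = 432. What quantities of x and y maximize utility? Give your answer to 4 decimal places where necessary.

MU_x = 12/√x, MU_y = 1. Tangency: 12/√x = p_x/p_y.
Thus x* = (12·p_y/p_x)² — independent of I — with the rest of income spent on y.
Plugging in: x* = (12·3.22/6.92)² = 31.179, y* = 67.1557.

x* = 31.179, y* = 67.1557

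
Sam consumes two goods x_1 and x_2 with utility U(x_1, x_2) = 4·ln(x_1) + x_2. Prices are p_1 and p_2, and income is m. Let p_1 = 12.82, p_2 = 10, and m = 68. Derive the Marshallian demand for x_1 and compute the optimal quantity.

x_1* = 3.1201

Set MRS = p_1/p_2: (4/x_1)/1 = p_1/p_2.
So x_1*(p_1,p_2) = 4·p_2/p_1, independent of income; and x_2* = (m − 4·p_2)/p_2.
At the given prices: x_1* = 4·10/12.82 = 3.1201.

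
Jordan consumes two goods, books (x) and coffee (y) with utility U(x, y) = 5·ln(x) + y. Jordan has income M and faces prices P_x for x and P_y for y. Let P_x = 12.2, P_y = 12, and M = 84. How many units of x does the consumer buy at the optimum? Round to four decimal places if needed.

x* = 4.918

MU_x = 5/x, MU_y = 1. Tangency: 5/x = P_x/P_y.
So x*(P_x,P_y) = 5·P_y/P_x, independent of income; and y* = (M − 5·P_y)/P_y.
At the given prices: x* = 5·12/12.2 = 4.918.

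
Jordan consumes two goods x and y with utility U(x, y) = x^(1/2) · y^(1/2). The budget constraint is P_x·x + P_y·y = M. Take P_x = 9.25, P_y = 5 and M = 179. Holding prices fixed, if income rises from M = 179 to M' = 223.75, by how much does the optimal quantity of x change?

Δx* = 2.4189

MU_x/MU_y = (0.5·y)/(0.5·x); tangency sets this equal to P_x/P_y.
Rearranging, P_y·y = P_x·x. Substituting into the budget gives P_x·x·(1 + 1) = M.
Demand: x*(P_x,P_y,M) = 0.5·M/P_x and y* = 0.5·M/P_y.
At P_x=9.25, P_y=5, M=179: x* = 0.5·179/9.25 = 9.6757.
At M' = 223.75: x* = 12.0946. Change: 12.0946 − 9.6757 = 2.4189.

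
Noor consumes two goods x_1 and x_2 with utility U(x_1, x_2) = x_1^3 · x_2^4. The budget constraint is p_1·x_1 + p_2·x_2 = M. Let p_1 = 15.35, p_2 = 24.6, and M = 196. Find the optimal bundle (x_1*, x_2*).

x_1* = 5.4723, x_2* = 4.5528

Tangency: MRS = (3/4)·x_2/x_1 = p_1/p_2.
Rearranging, p_2·x_2 = (4/3)·p_1·x_1. Substituting into the budget gives p_1·x_1·(1 + (4/3)) = M.
Demand: x_1*(p_1,p_2,M) = 3/7·M/p_1 and x_2* = 4/7·M/p_2.
At p_1=15.35, p_2=24.6, M=196: x_1* = 3/7·196/15.35 = 5.4723, x_2* = 4.5528.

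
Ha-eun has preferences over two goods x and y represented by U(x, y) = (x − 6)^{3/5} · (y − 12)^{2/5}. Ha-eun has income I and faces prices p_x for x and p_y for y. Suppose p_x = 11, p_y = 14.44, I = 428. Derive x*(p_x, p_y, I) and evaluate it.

x* = 16.2938

Let x' = x−6, y' = y−12. MRS = (3/2)·y'/x' = p_x/p_y.
After buying the subsistence bundle (6, 12), a share 0.6 of the remaining income goes to x: x* = 6 + 0.6·(I − 6p_x − 12p_y)/p_x.
Discretionary income = 428 − 6·11 − 12·14.44 = 188.72; x* = 6 + 0.6·188.72/11 = 16.2938.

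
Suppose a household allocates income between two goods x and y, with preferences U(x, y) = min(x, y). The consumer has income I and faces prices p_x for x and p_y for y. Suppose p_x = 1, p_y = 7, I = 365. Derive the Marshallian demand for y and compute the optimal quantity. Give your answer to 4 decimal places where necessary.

y* = 45.625

With perfect complements, no substitution: consume in ratio x:y = 1:1.
Budget: p_x·x + p_y·x = I, so (p_x + p_y)·x = I.
Demand: x*(p_x,p_y,I) = I/(p_x + p_y), y* = I/(p_x + p_y).
Here 1 + 7 = 8, giving y* = 45.625.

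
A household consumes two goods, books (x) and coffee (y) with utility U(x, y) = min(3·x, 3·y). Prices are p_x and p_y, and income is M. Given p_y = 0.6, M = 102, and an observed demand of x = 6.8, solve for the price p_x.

p_x = 14.4

Leontief preferences: the optimum is at the kink where x/3 = y/3, i.e. y = x.
Budget: p_x·x + p_y·x = M, so (3·p_x + 3·p_y)·x = 3·M.
Demand: x*(p_x,p_y,M) = 3·M/(3·p_x + 3·p_y), y* = 3·M/(3·p_x + 3·p_y).
Set x* = 6.8 in the demand function and solve for p_x: p_x = 14.4.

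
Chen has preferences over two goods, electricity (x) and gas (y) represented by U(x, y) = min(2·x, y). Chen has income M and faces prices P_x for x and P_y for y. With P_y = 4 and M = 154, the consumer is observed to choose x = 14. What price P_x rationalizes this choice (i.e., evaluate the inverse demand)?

P_x = 3

Leontief preferences: the optimum is at the kink where x/1 = y/2, i.e. y = 2·x.
Budget: P_x·x + P_y·2·x = M, so (P_x + 2·P_y)·x = M.
Demand: x*(P_x,P_y,M) = M/(P_x + 2·P_y), y* = 2·M/(P_x + 2·P_y).
Set x* = 14 in the demand function and solve for P_x: P_x = 3.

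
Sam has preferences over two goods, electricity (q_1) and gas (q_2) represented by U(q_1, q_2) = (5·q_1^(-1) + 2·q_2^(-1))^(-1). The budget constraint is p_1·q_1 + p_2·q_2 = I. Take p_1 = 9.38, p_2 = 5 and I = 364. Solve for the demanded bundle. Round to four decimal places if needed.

q_1* = 26.5475, q_2* = 22.9969

From the CES first-order condition, (5/2)·(q_2/q_1)^(2) = p_1/p_2.
Hence q_2/q_1 = ((2/5)·p_1/p_2)^(1/(2)), i.e. raised to the 0.5 power.
Substitute q_2 = (q_2/q_1)·q_1 into the budget: q_1* = I/(p_1 + p_2·(q_2/q_1)).
Numerically q_2/q_1 = 0.866256, so q_1* = 364/(9.38 + 5·0.866256) = 26.5475 and q_2* = 0.866256·26.5475 = 22.9969.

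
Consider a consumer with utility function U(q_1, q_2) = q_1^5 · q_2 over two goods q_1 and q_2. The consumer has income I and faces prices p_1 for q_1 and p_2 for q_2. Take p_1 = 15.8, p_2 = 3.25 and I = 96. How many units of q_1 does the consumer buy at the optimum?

MU_q_1/MU_q_2 = (5·q_2)/(q_1); tangency sets this equal to p_1/p_2.
So 5·p_2·q_2 = p_1·q_1; combined with the budget, a share 5/6 of income goes to q_1.
Demand: q_1*(p_1,p_2,I) = 5/6·I/p_1 and q_2* = 1/6·I/p_2.
At p_1=15.8, p_2=3.25, I=96: q_1* = 5/6·96/15.8 = 5.0633.

q_1* = 5.0633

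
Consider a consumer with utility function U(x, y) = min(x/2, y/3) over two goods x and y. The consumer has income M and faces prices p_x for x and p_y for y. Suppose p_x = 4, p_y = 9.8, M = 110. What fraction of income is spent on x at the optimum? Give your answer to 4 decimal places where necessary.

share on x = 0.2139

Here 2·4 + 3·9.8 = 37.4, giving x* = 5.8824 and y* = 8.8235.
Expenditure on x: 4·5.8824 = 23.5294; share = 0.2139.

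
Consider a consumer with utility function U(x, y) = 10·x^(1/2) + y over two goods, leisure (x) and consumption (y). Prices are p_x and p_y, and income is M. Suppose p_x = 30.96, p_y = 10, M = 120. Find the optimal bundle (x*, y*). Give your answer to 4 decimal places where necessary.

x* = 2.6082, y* = 3.9251

Utility is quasi-linear in y; the FOC for x is 5/√x = p_x/p_y.
Thus x* = (5·p_y/p_x)² — independent of M — with the rest of income spent on y.
Plugging in: x* = (5·10/30.96)² = 2.6082, y* = 3.9251.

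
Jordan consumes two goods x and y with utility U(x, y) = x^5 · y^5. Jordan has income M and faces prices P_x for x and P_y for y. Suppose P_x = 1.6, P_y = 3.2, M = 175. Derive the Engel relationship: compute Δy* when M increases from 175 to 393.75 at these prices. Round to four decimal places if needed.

Tangency: MRS = y/x = P_x/P_y.
Rearranging, P_y·y = P_x·x. Substituting into the budget gives P_x·x·(1 + 1) = M.
Demand: x*(P_x,P_y,M) = 0.5·M/P_x and y* = 0.5·M/P_y.
At P_x=1.6, P_y=3.2, M=175: y* = 0.5·175/3.2 = 27.3438.
At M' = 393.75: y* = 61.5234. Change: 61.5234 − 27.3438 = 34.1797.

Δy* = 34.1797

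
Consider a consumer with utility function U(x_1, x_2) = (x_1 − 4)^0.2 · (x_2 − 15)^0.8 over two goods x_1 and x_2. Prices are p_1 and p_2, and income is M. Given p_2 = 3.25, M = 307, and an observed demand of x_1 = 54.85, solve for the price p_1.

MRS = (1/4)·(x_2−15)/(x_1−4). Tangency with p_1/p_2 gives x_2−15 = 4·(p_1/p_2)·(x_1−4).
After buying the subsistence bundle (4, 15), a share 0.2 of the remaining income goes to x_1: x_1* = 4 + 0.2·(M − 4p_1 − 15p_2)/p_1.
Set x_1* = 54.85 in the demand function and solve for p_1: p_1 = 1.

p_1 = 1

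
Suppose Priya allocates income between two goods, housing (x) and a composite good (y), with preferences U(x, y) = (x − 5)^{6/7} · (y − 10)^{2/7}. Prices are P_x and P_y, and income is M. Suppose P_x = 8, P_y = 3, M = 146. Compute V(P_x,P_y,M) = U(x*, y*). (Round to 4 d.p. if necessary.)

MRS = 3·(y−10)/(x−5). Tangency with P_x/P_y gives y−10 = (1/3)·(P_x/P_y)·(x−5).
After buying the subsistence bundle (5, 10), a share 0.75 of the remaining income goes to x: x* = 5 + 0.75·(M − 5P_x − 10P_y)/P_x.
Discretionary income = 146 − 5·8 − 10·3 = 76; x* = 5 + 0.75·76/8 = 12.125; y* = 10 + 0.25·76/3 = 16.3333.
Utility at the optimum: U(12.125, 16.3333) = 9.12.

V = 9.12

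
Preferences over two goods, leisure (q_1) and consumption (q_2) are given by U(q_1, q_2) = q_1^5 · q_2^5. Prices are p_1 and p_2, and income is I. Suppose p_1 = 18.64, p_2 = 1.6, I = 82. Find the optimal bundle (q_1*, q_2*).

Tangency: MRS = q_2/q_1 = p_1/p_2.
Rearranging, p_2·q_2 = p_1·q_1. Substituting into the budget gives p_1·q_1·(1 + 1) = I.
Demand: q_1*(p_1,p_2,I) = 0.5·I/p_1 and q_2* = 0.5·I/p_2.
At p_1=18.64, p_2=1.6, I=82: q_1* = 0.5·82/18.64 = 2.1996, q_2* = 25.625.

q_1* = 2.1996, q_2* = 25.625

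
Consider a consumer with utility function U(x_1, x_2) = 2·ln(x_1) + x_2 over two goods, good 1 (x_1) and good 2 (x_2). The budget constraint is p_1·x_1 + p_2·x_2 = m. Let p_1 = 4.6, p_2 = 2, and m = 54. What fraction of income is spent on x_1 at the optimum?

Set MRS = p_1/p_2: (2/x_1)/1 = p_1/p_2.
So x_1*(p_1,p_2) = 2·p_2/p_1, independent of income; and x_2* = (m − 2·p_2)/p_2.
At the given prices: x_1* = 2·2/4.6 = 0.8696, and x_2* = 25.
Expenditure on x_1: 4.6·0.8696 = 4; share = 0.0741.

share on x_1 = 0.0741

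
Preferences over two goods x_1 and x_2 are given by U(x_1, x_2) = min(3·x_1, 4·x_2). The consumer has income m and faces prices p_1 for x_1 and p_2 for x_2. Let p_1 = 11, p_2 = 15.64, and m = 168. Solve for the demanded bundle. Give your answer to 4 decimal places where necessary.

x_1* = 7.3911, x_2* = 5.5433

Leontief preferences: the optimum is at the kink where x_1/4 = x_2/3, i.e. x_2 = (3/4)·x_1.
Budget: p_1·x_1 + p_2·(3/4)·x_1 = m, so (4·p_1 + 3·p_2)·x_1 = 4·m.
Demand: x_1*(p_1,p_2,m) = 4·m/(4·p_1 + 3·p_2), x_2* = 3·m/(4·p_1 + 3·p_2).
Here 4·11 + 3·15.64 = 90.92, giving x_1* = 7.3911 and x_2* = 5.5433.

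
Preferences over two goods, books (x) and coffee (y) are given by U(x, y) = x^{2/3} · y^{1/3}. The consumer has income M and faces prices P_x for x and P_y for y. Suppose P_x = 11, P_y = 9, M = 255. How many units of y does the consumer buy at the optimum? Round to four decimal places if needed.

y* = 9.4444

MU_x/MU_y = (2/3·y)/(1/3·x); tangency sets this equal to P_x/P_y.
So 2/3·P_y·y = 1/3·P_x·x; combined with the budget, a share 2/3 of income goes to x.
Demand: x*(P_x,P_y,M) = 2/3·M/P_x and y* = 1/3·M/P_y.
At P_x=11, P_y=9, M=255: y* = 1/3·255/9 = 9.4444.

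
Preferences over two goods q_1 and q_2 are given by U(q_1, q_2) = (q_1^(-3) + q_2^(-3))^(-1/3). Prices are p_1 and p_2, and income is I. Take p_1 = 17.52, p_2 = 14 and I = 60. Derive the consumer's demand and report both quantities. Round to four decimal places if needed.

MRS = MU_q_1/MU_q_2 = (q_2/q_1)^(4). Set equal to p_1/p_2.
Solve for the ratio: q_2/q_1 = [p_1/p_2]^(0.25).
Substitute q_2 = (q_2/q_1)·q_1 into the budget: q_1* = I/(p_1 + p_2·(q_2/q_1)).
Numerically q_2/q_1 = 1.057673, so q_1* = 60/(17.52 + 14·1.057673) = 1.856 and q_2* = 1.057673·1.856 = 1.9631.

q_1* = 1.856, q_2* = 1.9631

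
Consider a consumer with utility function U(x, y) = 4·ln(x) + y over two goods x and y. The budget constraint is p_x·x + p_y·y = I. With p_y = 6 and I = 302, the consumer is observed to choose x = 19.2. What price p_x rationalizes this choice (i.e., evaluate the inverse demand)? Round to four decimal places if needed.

p_x = 1.25

Set MRS = p_x/p_y: (4/x)/1 = p_x/p_y.
So x*(p_x,p_y) = 4·p_y/p_x, independent of income; and y* = (I − 4·p_y)/p_y.
Set x* = 19.2 in the demand function and solve for p_x: p_x = 1.25.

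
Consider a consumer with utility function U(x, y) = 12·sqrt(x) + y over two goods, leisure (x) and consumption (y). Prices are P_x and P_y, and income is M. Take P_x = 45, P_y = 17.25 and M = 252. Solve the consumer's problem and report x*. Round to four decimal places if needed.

Utility is quasi-linear in y; the FOC for x is 6/√x = P_x/P_y.
Solve: √x = 6·P_y/P_x, so x*(P_x,P_y) = (6·P_y/P_x)², and y* = (M − P_x·x*)/P_y.
Plugging in: x* = (6·17.25/45)² = 5.29.

x* = 5.29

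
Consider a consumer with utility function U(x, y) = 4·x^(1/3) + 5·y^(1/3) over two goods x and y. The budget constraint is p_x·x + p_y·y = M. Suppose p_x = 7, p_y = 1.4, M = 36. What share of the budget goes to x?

Substitute y = (y/x)·x into the budget: x* = M/(p_x + p_y·(y/x)).
Numerically y/x = 15.625, so x* = 36/(7 + 1.4·15.625) = 1.2468 and y* = 15.625·1.2468 = 19.4805.
Expenditure on x: 7·1.2468 = 8.7273; share = 0.2424.

share on x = 0.2424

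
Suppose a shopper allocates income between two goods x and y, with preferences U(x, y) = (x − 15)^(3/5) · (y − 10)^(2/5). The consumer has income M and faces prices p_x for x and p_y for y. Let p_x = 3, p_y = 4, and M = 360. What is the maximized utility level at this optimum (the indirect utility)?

V = 41.6822

Let x' = x−15, y' = y−10. MRS = (3/2)·y'/x' = p_x/p_y.
Substituting into the budget: x* = 15 + 0.6·(M − 15·p_x − 10·p_y)/p_x, and y* = 10 + 0.4·(…)/p_y.
Discretionary income = 360 − 15·3 − 10·4 = 275; x* = 15 + 0.6·275/3 = 70; y* = 10 + 0.4·275/4 = 37.5.
Utility at the optimum: U(70, 37.5) = 41.6822.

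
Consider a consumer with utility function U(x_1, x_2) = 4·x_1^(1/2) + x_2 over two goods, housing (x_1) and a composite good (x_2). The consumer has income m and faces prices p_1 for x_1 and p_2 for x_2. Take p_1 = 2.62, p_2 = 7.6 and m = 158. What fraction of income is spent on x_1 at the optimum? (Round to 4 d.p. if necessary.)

Set MRS = p_1/p_2: 2·x_1^(−1/2) = p_1/p_2.
Solve: √x_1 = 2·p_2/p_1, so x_1*(p_1,p_2) = (2·p_2/p_1)², and x_2* = (m − p_1·x_1*)/p_2.
Plugging in: x_1* = (2·7.6/2.62)² = 33.6577, x_2* = 9.1864.
Expenditure on x_1: 2.62·33.6577 = 88.1832; share = 0.5581.

share on x_1 = 0.5581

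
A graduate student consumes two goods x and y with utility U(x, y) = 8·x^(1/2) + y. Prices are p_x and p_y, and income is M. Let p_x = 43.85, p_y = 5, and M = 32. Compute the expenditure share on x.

Utility is quasi-linear in y; the FOC for x is 4/√x = p_x/p_y.
Thus x* = (4·p_y/p_x)² — independent of M — with the rest of income spent on y.
Plugging in: x* = (4·5/43.85)² = 0.208, y* = 4.5756.
Expenditure on x: 43.85·0.208 = 9.122; share = 0.2851.

share on x = 0.2851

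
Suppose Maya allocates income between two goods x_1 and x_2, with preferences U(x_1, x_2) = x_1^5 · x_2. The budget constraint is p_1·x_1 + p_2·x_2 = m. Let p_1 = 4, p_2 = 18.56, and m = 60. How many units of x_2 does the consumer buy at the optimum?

MU_x_1/MU_x_2 = (5·x_2)/(x_1); tangency sets this equal to p_1/p_2.
Rearranging, p_2·x_2 = (1/5)·p_1·x_1. Substituting into the budget gives p_1·x_1·(1 + (1/5)) = m.
Demand: x_1*(p_1,p_2,m) = 5/6·m/p_1 and x_2* = 1/6·m/p_2.
At p_1=4, p_2=18.56, m=60: x_2* = 1/6·60/18.56 = 0.5388.

x_2* = 0.5388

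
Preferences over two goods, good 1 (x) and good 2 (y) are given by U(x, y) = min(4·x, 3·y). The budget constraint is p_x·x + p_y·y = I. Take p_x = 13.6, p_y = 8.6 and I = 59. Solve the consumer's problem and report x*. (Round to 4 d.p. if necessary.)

Leontief preferences: the optimum is at the kink where x/3 = y/4, i.e. y = (4/3)·x.
Budget: p_x·x + p_y·(4/3)·x = I, so (3·p_x + 4·p_y)·x = 3·I.
Demand: x*(p_x,p_y,I) = 3·I/(3·p_x + 4·p_y), y* = 4·I/(3·p_x + 4·p_y).
Here 3·13.6 + 4·8.6 = 75.2, giving x* = 2.3537.

x* = 2.3537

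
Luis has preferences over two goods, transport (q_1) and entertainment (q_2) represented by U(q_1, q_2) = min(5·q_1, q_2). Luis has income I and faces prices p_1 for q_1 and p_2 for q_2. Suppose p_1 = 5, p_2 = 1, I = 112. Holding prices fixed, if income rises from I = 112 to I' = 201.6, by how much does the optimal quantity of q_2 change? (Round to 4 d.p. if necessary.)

Leontief preferences: the optimum is at the kink where q_1/1 = q_2/5, i.e. q_2 = 5·q_1.
Budget: p_1·q_1 + p_2·5·q_1 = I, so (p_1 + 5·p_2)·q_1 = I.
Demand: q_1*(p_1,p_2,I) = I/(p_1 + 5·p_2), q_2* = 5·I/(p_1 + 5·p_2).
Here 5 + 5·1 = 10, giving q_2* = 56.
At I' = 201.6: q_2* = 100.8. Change: 100.8 − 56 = 44.8.

Δq_2* = 44.8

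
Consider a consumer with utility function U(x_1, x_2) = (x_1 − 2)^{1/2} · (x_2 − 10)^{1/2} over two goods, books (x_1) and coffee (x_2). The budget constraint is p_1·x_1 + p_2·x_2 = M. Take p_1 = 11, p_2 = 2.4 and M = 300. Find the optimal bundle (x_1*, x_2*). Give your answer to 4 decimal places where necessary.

This is Cobb-Douglas in (x_1−2, x_2−10): tangency gives 0.5·p_2·(x_2−10) = 0.5·p_1·(x_1−2).
Substituting into the budget: x_1* = 2 + 0.5·(M − 2·p_1 − 10·p_2)/p_1, and x_2* = 10 + 0.5·(…)/p_2.
Discretionary income = 300 − 2·11 − 10·2.4 = 254; x_1* = 2 + 0.5·254/11 = 13.5455; x_2* = 10 + 0.5·254/2.4 = 62.9167.

x_1* = 13.5455, x_2* = 62.9167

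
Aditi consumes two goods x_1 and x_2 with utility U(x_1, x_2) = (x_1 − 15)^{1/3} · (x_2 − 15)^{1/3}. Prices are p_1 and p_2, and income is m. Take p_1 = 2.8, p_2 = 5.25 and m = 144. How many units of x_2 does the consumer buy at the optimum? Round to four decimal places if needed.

This is Cobb-Douglas in (x_1−15, x_2−15): tangency gives 1/3·p_2·(x_2−15) = 1/3·p_1·(x_1−15).
Substituting into the budget: x_1* = 15 + 0.5·(m − 15·p_1 − 15·p_2)/p_1, and x_2* = 15 + 0.5·(…)/p_2.
Discretionary income = 144 − 15·2.8 − 15·5.25 = 23.25; x_2* = 15 + 0.5·23.25/5.25 = 17.2143.

x_2* = 17.2143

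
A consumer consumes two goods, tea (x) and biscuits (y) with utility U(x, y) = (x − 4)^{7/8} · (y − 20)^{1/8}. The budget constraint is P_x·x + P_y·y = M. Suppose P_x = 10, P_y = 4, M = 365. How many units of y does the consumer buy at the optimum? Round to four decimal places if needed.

This is Cobb-Douglas in (x−4, y−20): tangency gives 0.875·P_y·(y−20) = 0.125·P_x·(x−4).
Substituting into the budget: x* = 4 + 0.875·(M − 4·P_x − 20·P_y)/P_x, and y* = 20 + 0.125·(…)/P_y.
Discretionary income = 365 − 4·10 − 20·4 = 245; y* = 20 + 0.125·245/4 = 27.6562.

y* = 27.6562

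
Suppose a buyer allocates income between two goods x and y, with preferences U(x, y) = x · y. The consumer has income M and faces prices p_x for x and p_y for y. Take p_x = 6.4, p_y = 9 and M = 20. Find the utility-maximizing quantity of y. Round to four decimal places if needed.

MU_x/MU_y = (y)/(x); tangency sets this equal to p_x/p_y.
So p_y·y = p_x·x; combined with the budget, a share 0.5 of income goes to x.
Demand: x*(p_x,p_y,M) = 0.5·M/p_x and y* = 0.5·M/p_y.
At p_x=6.4, p_y=9, M=20: y* = 0.5·20/9 = 1.1111.

y* = 1.1111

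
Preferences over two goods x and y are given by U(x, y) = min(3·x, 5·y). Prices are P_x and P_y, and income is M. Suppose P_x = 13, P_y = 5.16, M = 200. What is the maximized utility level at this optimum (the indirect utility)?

V = 37.2763

Leontief preferences: the optimum is at the kink where x/5 = y/3, i.e. y = (3/5)·x.
Budget: P_x·x + P_y·(3/5)·x = M, so (5·P_x + 3·P_y)·x = 5·M.
Demand: x*(P_x,P_y,M) = 5·M/(5·P_x + 3·P_y), y* = 3·M/(5·P_x + 3·P_y).
Here 5·13 + 3·5.16 = 80.48, giving x* = 12.4254 and y* = 7.4553.
Utility at the optimum: U(12.4254, 7.4553) = 37.2763.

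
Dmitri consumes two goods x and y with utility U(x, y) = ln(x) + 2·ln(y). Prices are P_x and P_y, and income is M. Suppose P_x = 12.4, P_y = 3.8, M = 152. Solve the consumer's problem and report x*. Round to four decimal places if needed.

x* = 4.086

The MRS is (1/2)·y/x. Set MRS = P_x/P_y.
Rearranging, P_y·y = 2·P_x·x. Substituting into the budget gives P_x·x·(1 + 2) = M.
Demand: x*(P_x,P_y,M) = 1/3·M/P_x and y* = 2/3·M/P_y.
At P_x=12.4, P_y=3.8, M=152: x* = 1/3·152/12.4 = 4.086.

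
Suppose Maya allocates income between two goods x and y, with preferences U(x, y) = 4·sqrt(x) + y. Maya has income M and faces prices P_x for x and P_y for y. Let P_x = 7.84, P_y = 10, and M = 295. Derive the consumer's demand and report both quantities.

MU_x = 2/√x, MU_y = 1. Tangency: 2/√x = P_x/P_y.
Solve: √x = 2·P_y/P_x, so x*(P_x,P_y) = (2·P_y/P_x)², and y* = (M − P_x·x*)/P_y.
Plugging in: x* = (2·10/7.84)² = 6.5077, y* = 24.398.

x* = 6.5077, y* = 24.398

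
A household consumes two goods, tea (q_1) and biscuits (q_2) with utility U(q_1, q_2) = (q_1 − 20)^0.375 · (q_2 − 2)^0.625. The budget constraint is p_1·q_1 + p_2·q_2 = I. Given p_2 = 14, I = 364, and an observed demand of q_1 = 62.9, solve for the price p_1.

Let q_1' = q_1−20, q_2' = q_2−2. MRS = (3/5)·q_2'/q_1' = p_1/p_2.
After buying the subsistence bundle (20, 2), a share 0.375 of the remaining income goes to q_1: q_1* = 20 + 0.375·(I − 20p_1 − 2p_2)/p_1.
Set q_1* = 62.9 in the demand function and solve for p_1: p_1 = 2.5.

p_1 = 2.5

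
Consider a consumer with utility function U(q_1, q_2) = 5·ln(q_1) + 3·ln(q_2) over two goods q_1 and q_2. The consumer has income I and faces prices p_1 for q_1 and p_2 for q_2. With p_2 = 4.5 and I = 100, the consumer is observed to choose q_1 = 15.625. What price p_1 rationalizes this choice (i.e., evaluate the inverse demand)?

p_1 = 4

The MRS is (5/3)·q_2/q_1. Set MRS = p_1/p_2.
So 5·p_2·q_2 = 3·p_1·q_1; combined with the budget, a share 0.625 of income goes to q_1.
Demand: q_1*(p_1,p_2,I) = 0.625·I/p_1 and q_2* = 0.375·I/p_2.
Set q_1* = 15.625 in the demand function and solve for p_1: p_1 = 4.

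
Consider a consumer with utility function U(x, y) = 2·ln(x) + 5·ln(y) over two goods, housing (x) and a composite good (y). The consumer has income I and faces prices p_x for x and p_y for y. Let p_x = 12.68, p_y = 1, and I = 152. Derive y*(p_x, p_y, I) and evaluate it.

y* = 108.5714

The MRS is (2/5)·y/x. Set MRS = p_x/p_y.
So 2·p_y·y = 5·p_x·x; combined with the budget, a share 2/7 of income goes to x.
Demand: x*(p_x,p_y,I) = 2/7·I/p_x and y* = 5/7·I/p_y.
At p_x=12.68, p_y=1, I=152: y* = 5/7·152/1 = 108.5714.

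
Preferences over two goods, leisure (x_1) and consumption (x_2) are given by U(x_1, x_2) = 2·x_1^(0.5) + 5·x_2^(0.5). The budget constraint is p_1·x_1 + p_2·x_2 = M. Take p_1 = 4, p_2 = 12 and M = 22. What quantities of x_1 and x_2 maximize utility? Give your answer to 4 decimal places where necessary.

From the CES first-order condition, (2/5)·(x_2/x_1)^(0.5) = p_1/p_2.
Solve for the ratio: x_2/x_1 = [(5/2)·p_1/p_2]^(2).
With the ratio pinned down, the budget gives x_1* = M/(p_1 + p_2·(x_2/x_1)) and x_2* = (x_2/x_1)·x_1*.
Numerically x_2/x_1 = 0.694444, so x_1* = 22/(4 + 12·0.694444) = 1.7838 and x_2* = 0.694444·1.7838 = 1.2387.

x_1* = 1.7838, x_2* = 1.2387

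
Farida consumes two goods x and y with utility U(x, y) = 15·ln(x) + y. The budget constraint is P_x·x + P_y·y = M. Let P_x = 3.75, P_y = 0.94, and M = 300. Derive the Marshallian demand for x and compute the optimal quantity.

Set MRS = P_x/P_y: (15/x)/1 = P_x/P_y.
So x*(P_x,P_y) = 15·P_y/P_x, independent of income; and y* = (M − 15·P_y)/P_y.
At the given prices: x* = 15·0.94/3.75 = 3.76.

x* = 3.76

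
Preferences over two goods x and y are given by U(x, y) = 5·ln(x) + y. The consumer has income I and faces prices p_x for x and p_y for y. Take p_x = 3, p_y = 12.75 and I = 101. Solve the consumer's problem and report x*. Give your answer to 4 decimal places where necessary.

At the given prices: x* = 5·12.75/3 = 21.25.

x* = 21.25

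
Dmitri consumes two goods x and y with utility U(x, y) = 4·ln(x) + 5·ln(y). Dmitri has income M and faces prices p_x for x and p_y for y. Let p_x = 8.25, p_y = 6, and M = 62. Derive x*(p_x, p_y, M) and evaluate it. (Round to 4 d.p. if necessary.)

x* = 3.3401

Tangency: MRS = (4/5)·y/x = p_x/p_y.
Rearranging, p_y·y = (5/4)·p_x·x. Substituting into the budget gives p_x·x·(1 + (5/4)) = M.
Demand: x*(p_x,p_y,M) = 4/9·M/p_x and y* = 5/9·M/p_y.
At p_x=8.25, p_y=6, M=62: x* = 4/9·62/8.25 = 3.3401.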